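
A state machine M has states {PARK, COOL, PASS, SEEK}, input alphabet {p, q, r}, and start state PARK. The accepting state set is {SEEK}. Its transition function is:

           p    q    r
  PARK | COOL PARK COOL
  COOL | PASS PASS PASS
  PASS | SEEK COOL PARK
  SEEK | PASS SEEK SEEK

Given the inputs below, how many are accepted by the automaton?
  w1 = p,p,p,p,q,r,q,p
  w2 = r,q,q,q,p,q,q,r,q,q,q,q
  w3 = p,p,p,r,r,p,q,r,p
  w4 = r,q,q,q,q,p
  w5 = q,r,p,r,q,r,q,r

w1: Trace: PARK -p-> COOL -p-> PASS -p-> SEEK -p-> PASS -q-> COOL -r-> PASS -q-> COOL -p-> PASS  → end PASS, rejected
w2: Trace: PARK -r-> COOL -q-> PASS -q-> COOL -q-> PASS -p-> SEEK -q-> SEEK -q-> SEEK -r-> SEEK -q-> SEEK -q-> SEEK -q-> SEEK -q-> SEEK  → end SEEK, accepted
w3: Trace: PARK -p-> COOL -p-> PASS -p-> SEEK -r-> SEEK -r-> SEEK -p-> PASS -q-> COOL -r-> PASS -p-> SEEK  → end SEEK, accepted
w4: Trace: PARK -r-> COOL -q-> PASS -q-> COOL -q-> PASS -q-> COOL -p-> PASS  → end PASS, rejected
w5: Trace: PARK -q-> PARK -r-> COOL -p-> PASS -r-> PARK -q-> PARK -r-> COOL -q-> PASS -r-> PARK  → end PARK, rejected

2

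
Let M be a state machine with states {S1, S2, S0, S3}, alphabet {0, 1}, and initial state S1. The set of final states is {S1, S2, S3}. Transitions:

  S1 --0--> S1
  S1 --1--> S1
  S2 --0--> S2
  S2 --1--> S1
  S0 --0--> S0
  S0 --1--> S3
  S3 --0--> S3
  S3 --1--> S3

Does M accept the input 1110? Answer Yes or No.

start at S1
read '1': S1 → S1
read '1': S1 → S1
read '1': S1 → S1
read '0': S1 → S1
End state S1 is accepting.

Yes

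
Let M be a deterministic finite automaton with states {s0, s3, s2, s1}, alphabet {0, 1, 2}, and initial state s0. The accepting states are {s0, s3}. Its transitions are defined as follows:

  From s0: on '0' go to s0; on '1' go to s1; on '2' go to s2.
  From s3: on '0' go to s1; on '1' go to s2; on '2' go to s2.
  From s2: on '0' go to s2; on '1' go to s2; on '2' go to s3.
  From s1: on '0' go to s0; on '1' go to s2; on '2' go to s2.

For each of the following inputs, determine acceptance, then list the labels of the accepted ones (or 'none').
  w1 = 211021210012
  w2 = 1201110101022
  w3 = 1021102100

w1

w1:
  start at s0
  read '2': s0 → s2
  read '1': s2 → s2
  read '1': s2 → s2
  read '0': s2 → s2
  read '2': s2 → s3
  read '1': s3 → s2
  read '2': s2 → s3
  read '1': s3 → s2
  read '0': s2 → s2
  read '0': s2 → s2
  read '1': s2 → s2
  read '2': s2 → s3
  end s3, accepted
w2:
  start at s0
  read '1': s0 → s1
  read '2': s1 → s2
  read '0': s2 → s2
  read '1': s2 → s2
  read '1': s2 → s2
  read '1': s2 → s2
  read '0': s2 → s2
  read '1': s2 → s2
  read '0': s2 → s2
  read '1': s2 → s2
  read '0': s2 → s2
  read '2': s2 → s3
  read '2': s3 → s2
  end s2, rejected
w3:
  start at s0
  read '1': s0 → s1
  read '0': s1 → s0
  read '2': s0 → s2
  read '1': s2 → s2
  read '1': s2 → s2
  read '0': s2 → s2
  read '2': s2 → s3
  read '1': s3 → s2
  read '0': s2 → s2
  read '0': s2 → s2
  end s2, rejected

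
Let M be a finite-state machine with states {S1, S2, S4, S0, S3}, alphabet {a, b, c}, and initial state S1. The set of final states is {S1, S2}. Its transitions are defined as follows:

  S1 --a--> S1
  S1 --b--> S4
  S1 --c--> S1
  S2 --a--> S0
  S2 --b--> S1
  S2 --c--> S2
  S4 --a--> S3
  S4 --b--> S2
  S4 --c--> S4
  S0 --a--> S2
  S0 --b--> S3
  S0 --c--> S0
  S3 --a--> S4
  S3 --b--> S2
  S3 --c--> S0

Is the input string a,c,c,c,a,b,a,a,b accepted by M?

start at S1
read 'a': S1 → S1
read 'c': S1 → S1
read 'c': S1 → S1
read 'c': S1 → S1
read 'a': S1 → S1
read 'b': S1 → S4
read 'a': S4 → S3
read 'a': S3 → S4
read 'b': S4 → S2
End state S2 is accepting.

Yes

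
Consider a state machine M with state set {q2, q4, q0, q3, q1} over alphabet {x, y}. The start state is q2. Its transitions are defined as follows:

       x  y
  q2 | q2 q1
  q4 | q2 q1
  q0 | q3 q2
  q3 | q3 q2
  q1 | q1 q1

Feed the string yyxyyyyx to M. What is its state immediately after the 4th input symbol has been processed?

start at q2
read 'y': q2 → q1
read 'y': q1 → q1
read 'x': q1 → q1
read 'y': q1 → q1
After 4 symbols: q1.

q1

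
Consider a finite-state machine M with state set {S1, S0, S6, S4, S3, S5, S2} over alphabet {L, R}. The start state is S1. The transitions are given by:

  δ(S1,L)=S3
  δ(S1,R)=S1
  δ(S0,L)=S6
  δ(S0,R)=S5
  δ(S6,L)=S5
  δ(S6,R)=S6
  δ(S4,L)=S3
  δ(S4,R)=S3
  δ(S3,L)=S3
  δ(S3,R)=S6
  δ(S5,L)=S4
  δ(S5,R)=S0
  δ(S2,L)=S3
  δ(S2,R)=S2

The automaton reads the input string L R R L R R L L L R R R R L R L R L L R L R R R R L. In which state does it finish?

S1 → S3 → S6 → S6 → S5 → S0 → S5 → S4 → S3 → S3 → S6 → S6 → S6 → S6 → S5 → S0 → S6 → S6 → S5 → S4 → S3 → S3 → S6 → S6 → S6 → S6 → S5

S5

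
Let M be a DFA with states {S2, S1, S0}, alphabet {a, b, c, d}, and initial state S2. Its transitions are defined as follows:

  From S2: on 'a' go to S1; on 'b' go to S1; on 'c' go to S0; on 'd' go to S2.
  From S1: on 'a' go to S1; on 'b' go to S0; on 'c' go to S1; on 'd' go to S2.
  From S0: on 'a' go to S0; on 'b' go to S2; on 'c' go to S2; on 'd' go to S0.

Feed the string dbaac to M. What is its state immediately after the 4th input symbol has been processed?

S1

Trace: S2 -d-> S2 -b-> S1 -a-> S1 -a-> S1
After 4 symbols: S1.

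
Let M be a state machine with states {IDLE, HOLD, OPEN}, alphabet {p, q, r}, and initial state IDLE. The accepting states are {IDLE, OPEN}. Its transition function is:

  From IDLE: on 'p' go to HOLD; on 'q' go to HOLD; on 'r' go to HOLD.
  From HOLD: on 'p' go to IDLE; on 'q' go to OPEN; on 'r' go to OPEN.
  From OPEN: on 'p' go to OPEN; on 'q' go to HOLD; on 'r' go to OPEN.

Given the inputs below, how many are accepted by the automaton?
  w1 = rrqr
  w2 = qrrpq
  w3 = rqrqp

2

w1:
  start at IDLE
  read 'r': IDLE → HOLD
  read 'r': HOLD → OPEN
  read 'q': OPEN → HOLD
  read 'r': HOLD → OPEN
  end OPEN, accepted
w2:
  start at IDLE
  read 'q': IDLE → HOLD
  read 'r': HOLD → OPEN
  read 'r': OPEN → OPEN
  read 'p': OPEN → OPEN
  read 'q': OPEN → HOLD
  end HOLD, rejected
w3:
  start at IDLE
  read 'r': IDLE → HOLD
  read 'q': HOLD → OPEN
  read 'r': OPEN → OPEN
  read 'q': OPEN → HOLD
  read 'p': HOLD → IDLE
  end IDLE, accepted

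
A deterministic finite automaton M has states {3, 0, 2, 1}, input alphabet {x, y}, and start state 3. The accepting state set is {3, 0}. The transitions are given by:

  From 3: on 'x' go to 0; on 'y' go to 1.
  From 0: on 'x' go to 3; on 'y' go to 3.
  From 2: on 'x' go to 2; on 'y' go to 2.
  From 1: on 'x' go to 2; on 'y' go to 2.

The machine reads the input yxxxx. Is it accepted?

Trace: 3 -y-> 1 -x-> 2 -x-> 2 -x-> 2 -x-> 2
End state 2 is not accepting.

No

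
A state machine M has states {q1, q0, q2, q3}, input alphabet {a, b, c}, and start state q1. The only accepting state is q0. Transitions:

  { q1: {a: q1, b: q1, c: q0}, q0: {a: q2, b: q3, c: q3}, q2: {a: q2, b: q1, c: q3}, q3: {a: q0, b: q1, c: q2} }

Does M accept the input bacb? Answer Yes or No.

No

Trace: q1 -b-> q1 -a-> q1 -c-> q0 -b-> q3
End state q3 is not accepting.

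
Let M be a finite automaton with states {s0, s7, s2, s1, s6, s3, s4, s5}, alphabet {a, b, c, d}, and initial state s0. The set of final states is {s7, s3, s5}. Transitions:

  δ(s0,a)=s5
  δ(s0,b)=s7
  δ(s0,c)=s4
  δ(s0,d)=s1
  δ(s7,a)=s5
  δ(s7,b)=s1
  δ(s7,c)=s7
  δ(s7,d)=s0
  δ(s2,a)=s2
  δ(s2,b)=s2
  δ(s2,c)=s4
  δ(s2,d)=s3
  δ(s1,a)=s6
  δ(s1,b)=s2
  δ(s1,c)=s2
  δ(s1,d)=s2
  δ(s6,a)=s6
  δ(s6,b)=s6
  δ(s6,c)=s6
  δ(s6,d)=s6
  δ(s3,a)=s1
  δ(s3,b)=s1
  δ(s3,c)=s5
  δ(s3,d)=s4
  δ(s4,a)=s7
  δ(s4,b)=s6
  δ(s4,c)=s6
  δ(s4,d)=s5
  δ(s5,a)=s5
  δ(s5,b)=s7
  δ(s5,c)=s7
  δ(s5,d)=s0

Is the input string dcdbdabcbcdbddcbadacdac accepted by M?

Trace: s0 -d-> s1 -c-> s2 -d-> s3 -b-> s1 -d-> s2 -a-> s2 -b-> s2 -c-> s4 -b-> s6 -c-> s6 -d-> s6 -b-> s6 -d-> s6 -d-> s6 -c-> s6 -b-> s6 -a-> s6 -d-> s6 -a-> s6 -c-> s6 -d-> s6 -a-> s6 -c-> s6
End state s6 is not accepting.

No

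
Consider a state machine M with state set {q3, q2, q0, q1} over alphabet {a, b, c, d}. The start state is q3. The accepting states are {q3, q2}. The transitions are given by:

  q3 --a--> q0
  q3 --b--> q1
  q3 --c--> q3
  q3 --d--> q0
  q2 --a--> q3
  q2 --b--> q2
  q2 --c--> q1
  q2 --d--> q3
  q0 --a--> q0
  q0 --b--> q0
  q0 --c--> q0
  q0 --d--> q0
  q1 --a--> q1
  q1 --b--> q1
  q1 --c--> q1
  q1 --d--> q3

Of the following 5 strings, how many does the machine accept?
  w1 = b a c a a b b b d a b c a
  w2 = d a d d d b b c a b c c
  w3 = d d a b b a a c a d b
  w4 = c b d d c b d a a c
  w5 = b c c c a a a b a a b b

0

w1: Trace: q3 -b-> q1 -a-> q1 -c-> q1 -a-> q1 -a-> q1 -b-> q1 -b-> q1 -b-> q1 -d-> q3 -a-> q0 -b-> q0 -c-> q0 -a-> q0  → end q0, rejected
w2: Trace: q3 -d-> q0 -a-> q0 -d-> q0 -d-> q0 -d-> q0 -b-> q0 -b-> q0 -c-> q0 -a-> q0 -b-> q0 -c-> q0 -c-> q0  → end q0, rejected
w3: Trace: q3 -d-> q0 -d-> q0 -a-> q0 -b-> q0 -b-> q0 -a-> q0 -a-> q0 -c-> q0 -a-> q0 -d-> q0 -b-> q0  → end q0, rejected
w4: Trace: q3 -c-> q3 -b-> q1 -d-> q3 -d-> q0 -c-> q0 -b-> q0 -d-> q0 -a-> q0 -a-> q0 -c-> q0  → end q0, rejected
w5: Trace: q3 -b-> q1 -c-> q1 -c-> q1 -c-> q1 -a-> q1 -a-> q1 -a-> q1 -b-> q1 -a-> q1 -a-> q1 -b-> q1 -b-> q1  → end q1, rejected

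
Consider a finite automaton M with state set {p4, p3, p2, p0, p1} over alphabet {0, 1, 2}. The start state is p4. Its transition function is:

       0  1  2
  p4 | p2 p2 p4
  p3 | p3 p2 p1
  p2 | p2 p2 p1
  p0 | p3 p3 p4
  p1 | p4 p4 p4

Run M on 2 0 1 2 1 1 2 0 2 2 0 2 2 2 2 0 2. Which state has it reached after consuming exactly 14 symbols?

p4

start at p4
read '2': p4 → p4
read '0': p4 → p2
read '1': p2 → p2
read '2': p2 → p1
read '1': p1 → p4
read '1': p4 → p2
read '2': p2 → p1
read '0': p1 → p4
read '2': p4 → p4
read '2': p4 → p4
read '0': p4 → p2
read '2': p2 → p1
read '2': p1 → p4
read '2': p4 → p4
After 14 symbols: p4.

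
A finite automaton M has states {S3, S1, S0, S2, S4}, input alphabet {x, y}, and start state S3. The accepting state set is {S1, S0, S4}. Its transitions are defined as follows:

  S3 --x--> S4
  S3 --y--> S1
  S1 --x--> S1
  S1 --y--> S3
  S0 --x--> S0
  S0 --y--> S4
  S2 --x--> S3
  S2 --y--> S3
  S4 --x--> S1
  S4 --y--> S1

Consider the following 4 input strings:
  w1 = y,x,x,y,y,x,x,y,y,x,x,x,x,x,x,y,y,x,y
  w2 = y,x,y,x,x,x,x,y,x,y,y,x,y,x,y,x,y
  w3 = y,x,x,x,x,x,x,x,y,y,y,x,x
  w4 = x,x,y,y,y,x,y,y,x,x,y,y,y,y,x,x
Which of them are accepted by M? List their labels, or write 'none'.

w2, w3, w4

w1: S3 → S1 → S1 → S1 → S3 → S1 → S1 → S1 → S3 → S1 → S1 → S1 → S1 → S1 → S1 → S1 → S3 → S1 → S1 → S3  → end S3, rejected
w2: S3 → S1 → S1 → S3 → S4 → S1 → S1 → S1 → S3 → S4 → S1 → S3 → S4 → S1 → S1 → S3 → S4 → S1  → end S1, accepted
w3: S3 → S1 → S1 → S1 → S1 → S1 → S1 → S1 → S1 → S3 → S1 → S3 → S4 → S1  → end S1, accepted
w4: S3 → S4 → S1 → S3 → S1 → S3 → S4 → S1 → S3 → S4 → S1 → S3 → S1 → S3 → S1 → S1 → S1  → end S1, accepted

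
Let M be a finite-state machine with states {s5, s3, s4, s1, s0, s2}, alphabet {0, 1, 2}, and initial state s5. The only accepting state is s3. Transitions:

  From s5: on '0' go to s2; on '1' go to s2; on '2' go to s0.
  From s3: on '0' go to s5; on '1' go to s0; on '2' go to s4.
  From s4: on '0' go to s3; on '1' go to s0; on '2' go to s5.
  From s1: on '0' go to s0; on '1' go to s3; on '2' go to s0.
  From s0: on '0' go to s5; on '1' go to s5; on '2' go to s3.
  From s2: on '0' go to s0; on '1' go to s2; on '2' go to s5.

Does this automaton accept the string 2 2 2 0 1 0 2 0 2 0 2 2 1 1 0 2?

No

Trace: s5 -2-> s0 -2-> s3 -2-> s4 -0-> s3 -1-> s0 -0-> s5 -2-> s0 -0-> s5 -2-> s0 -0-> s5 -2-> s0 -2-> s3 -1-> s0 -1-> s5 -0-> s2 -2-> s5
End state s5 is not accepting.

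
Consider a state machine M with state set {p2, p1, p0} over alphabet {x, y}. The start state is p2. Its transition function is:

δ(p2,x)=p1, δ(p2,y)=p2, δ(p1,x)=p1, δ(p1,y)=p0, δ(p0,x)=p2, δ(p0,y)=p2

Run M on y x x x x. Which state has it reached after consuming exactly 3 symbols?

p1

Trace: p2 -y-> p2 -x-> p1 -x-> p1
After 3 symbols: p1.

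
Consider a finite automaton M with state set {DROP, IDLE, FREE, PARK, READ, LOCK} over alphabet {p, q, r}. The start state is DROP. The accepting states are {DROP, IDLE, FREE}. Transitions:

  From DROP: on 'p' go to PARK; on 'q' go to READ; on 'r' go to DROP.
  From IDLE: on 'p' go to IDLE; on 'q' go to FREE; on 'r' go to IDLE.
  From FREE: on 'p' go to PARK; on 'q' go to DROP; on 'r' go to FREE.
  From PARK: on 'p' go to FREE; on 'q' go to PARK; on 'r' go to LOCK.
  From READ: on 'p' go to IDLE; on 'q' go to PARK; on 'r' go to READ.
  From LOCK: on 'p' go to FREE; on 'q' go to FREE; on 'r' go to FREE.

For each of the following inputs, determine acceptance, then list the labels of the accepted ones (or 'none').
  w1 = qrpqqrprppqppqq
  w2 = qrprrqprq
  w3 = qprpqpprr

w1: Trace: DROP -q-> READ -r-> READ -p-> IDLE -q-> FREE -q-> DROP -r-> DROP -p-> PARK -r-> LOCK -p-> FREE -p-> PARK -q-> PARK -p-> FREE -p-> PARK -q-> PARK -q-> PARK  → end PARK, rejected
w2: Trace: DROP -q-> READ -r-> READ -p-> IDLE -r-> IDLE -r-> IDLE -q-> FREE -p-> PARK -r-> LOCK -q-> FREE  → end FREE, accepted
w3: Trace: DROP -q-> READ -p-> IDLE -r-> IDLE -p-> IDLE -q-> FREE -p-> PARK -p-> FREE -r-> FREE -r-> FREE  → end FREE, accepted

w2, w3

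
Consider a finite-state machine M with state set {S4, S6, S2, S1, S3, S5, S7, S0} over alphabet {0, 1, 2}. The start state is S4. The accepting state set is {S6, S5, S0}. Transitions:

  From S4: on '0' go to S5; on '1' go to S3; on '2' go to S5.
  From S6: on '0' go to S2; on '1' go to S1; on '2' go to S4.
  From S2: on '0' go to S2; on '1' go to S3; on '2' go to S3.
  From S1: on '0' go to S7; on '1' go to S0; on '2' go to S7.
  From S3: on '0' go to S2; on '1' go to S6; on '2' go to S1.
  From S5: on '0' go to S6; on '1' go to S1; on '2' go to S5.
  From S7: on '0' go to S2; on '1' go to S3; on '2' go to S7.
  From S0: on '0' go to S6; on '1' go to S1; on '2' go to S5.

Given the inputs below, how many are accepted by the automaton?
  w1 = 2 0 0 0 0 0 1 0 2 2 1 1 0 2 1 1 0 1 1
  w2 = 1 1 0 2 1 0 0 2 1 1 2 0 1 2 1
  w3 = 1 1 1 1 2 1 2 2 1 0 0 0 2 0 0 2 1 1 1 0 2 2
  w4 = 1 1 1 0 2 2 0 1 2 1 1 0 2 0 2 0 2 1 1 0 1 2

w1: Trace: S4 -2-> S5 -0-> S6 -0-> S2 -0-> S2 -0-> S2 -0-> S2 -1-> S3 -0-> S2 -2-> S3 -2-> S1 -1-> S0 -1-> S1 -0-> S7 -2-> S7 -1-> S3 -1-> S6 -0-> S2 -1-> S3 -1-> S6  → end S6, accepted
w2: Trace: S4 -1-> S3 -1-> S6 -0-> S2 -2-> S3 -1-> S6 -0-> S2 -0-> S2 -2-> S3 -1-> S6 -1-> S1 -2-> S7 -0-> S2 -1-> S3 -2-> S1 -1-> S0  → end S0, accepted
w3: Trace: S4 -1-> S3 -1-> S6 -1-> S1 -1-> S0 -2-> S5 -1-> S1 -2-> S7 -2-> S7 -1-> S3 -0-> S2 -0-> S2 -0-> S2 -2-> S3 -0-> S2 -0-> S2 -2-> S3 -1-> S6 -1-> S1 -1-> S0 -0-> S6 -2-> S4 -2-> S5  → end S5, accepted
w4: Trace: S4 -1-> S3 -1-> S6 -1-> S1 -0-> S7 -2-> S7 -2-> S7 -0-> S2 -1-> S3 -2-> S1 -1-> S0 -1-> S1 -0-> S7 -2-> S7 -0-> S2 -2-> S3 -0-> S2 -2-> S3 -1-> S6 -1-> S1 -0-> S7 -1-> S3 -2-> S1  → end S1, rejected

3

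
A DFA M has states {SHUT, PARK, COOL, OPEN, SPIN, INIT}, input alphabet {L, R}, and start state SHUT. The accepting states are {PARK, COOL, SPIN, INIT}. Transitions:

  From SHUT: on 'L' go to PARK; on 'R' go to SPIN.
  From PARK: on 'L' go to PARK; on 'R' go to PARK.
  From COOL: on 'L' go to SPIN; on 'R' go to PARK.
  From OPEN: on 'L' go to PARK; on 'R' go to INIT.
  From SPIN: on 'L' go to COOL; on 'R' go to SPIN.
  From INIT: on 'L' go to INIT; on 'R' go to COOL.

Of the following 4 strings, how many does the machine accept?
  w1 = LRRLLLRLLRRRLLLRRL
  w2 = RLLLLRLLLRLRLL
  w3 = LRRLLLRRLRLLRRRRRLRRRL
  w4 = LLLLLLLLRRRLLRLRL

w1: SHUT → PARK → PARK → PARK → PARK → PARK → PARK → PARK → PARK → PARK → PARK → PARK → PARK → PARK → PARK → PARK → PARK → PARK → PARK  → end PARK, accepted
w2: SHUT → SPIN → COOL → SPIN → COOL → SPIN → SPIN → COOL → SPIN → COOL → PARK → PARK → PARK → PARK → PARK  → end PARK, accepted
w3: SHUT → PARK → PARK → PARK → PARK → PARK → PARK → PARK → PARK → PARK → PARK → PARK → PARK → PARK → PARK → PARK → PARK → PARK → PARK → PARK → PARK → PARK → PARK  → end PARK, accepted
w4: SHUT → PARK → PARK → PARK → PARK → PARK → PARK → PARK → PARK → PARK → PARK → PARK → PARK → PARK → PARK → PARK → PARK → PARK  → end PARK, accepted

4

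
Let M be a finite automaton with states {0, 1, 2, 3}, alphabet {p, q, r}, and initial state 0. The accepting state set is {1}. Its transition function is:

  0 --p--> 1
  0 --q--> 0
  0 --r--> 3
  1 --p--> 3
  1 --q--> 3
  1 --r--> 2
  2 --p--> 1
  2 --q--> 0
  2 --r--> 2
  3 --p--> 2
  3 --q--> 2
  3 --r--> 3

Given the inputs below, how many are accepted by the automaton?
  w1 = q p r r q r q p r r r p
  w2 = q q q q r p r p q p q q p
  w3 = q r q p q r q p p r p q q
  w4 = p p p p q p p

w1: Trace: 0 -q-> 0 -p-> 1 -r-> 2 -r-> 2 -q-> 0 -r-> 3 -q-> 2 -p-> 1 -r-> 2 -r-> 2 -r-> 2 -p-> 1  → end 1, accepted
w2: Trace: 0 -q-> 0 -q-> 0 -q-> 0 -q-> 0 -r-> 3 -p-> 2 -r-> 2 -p-> 1 -q-> 3 -p-> 2 -q-> 0 -q-> 0 -p-> 1  → end 1, accepted
w3: Trace: 0 -q-> 0 -r-> 3 -q-> 2 -p-> 1 -q-> 3 -r-> 3 -q-> 2 -p-> 1 -p-> 3 -r-> 3 -p-> 2 -q-> 0 -q-> 0  → end 0, rejected
w4: Trace: 0 -p-> 1 -p-> 3 -p-> 2 -p-> 1 -q-> 3 -p-> 2 -p-> 1  → end 1, accepted

3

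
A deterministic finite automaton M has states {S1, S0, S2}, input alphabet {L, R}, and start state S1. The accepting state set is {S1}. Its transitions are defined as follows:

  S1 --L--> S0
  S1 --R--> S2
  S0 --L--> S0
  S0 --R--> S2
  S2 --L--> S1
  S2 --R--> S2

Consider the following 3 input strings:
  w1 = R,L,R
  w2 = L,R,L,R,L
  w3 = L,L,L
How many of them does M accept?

1

w1: S1 → S2 → S1 → S2  → end S2, rejected
w2: S1 → S0 → S2 → S1 → S2 → S1  → end S1, accepted
w3: S1 → S0 → S0 → S0  → end S0, rejected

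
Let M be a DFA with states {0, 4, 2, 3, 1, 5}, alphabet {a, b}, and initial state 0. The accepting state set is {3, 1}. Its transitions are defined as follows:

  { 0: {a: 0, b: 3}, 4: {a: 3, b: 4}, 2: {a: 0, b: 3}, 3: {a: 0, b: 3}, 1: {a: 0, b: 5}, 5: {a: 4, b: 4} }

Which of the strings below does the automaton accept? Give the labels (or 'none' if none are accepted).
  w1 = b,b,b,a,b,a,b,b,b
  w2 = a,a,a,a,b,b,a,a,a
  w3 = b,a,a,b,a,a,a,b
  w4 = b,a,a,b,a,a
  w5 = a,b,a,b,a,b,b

w1: 0 → 3 → 3 → 3 → 0 → 3 → 0 → 3 → 3 → 3  → end 3, accepted
w2: 0 → 0 → 0 → 0 → 0 → 3 → 3 → 0 → 0 → 0  → end 0, rejected
w3: 0 → 3 → 0 → 0 → 3 → 0 → 0 → 0 → 3  → end 3, accepted
w4: 0 → 3 → 0 → 0 → 3 → 0 → 0  → end 0, rejected
w5: 0 → 0 → 3 → 0 → 3 → 0 → 3 → 3  → end 3, accepted

w1, w3, w5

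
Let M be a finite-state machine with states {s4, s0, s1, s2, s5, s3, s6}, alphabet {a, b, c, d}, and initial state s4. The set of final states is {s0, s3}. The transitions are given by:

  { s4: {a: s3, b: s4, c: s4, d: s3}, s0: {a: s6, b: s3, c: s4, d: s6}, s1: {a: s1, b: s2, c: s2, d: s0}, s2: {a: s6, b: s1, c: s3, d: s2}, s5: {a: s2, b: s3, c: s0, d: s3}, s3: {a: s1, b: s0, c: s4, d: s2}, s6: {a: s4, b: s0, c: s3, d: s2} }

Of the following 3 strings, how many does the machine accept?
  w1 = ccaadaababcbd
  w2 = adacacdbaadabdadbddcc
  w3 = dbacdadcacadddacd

w1: s4 → s4 → s4 → s3 → s1 → s0 → s6 → s4 → s4 → s3 → s0 → s4 → s4 → s3  → end s3, accepted
w2: s4 → s3 → s2 → s6 → s3 → s1 → s2 → s2 → s1 → s1 → s1 → s0 → s6 → s0 → s6 → s4 → s3 → s0 → s6 → s2 → s3 → s4  → end s4, rejected
w3: s4 → s3 → s0 → s6 → s3 → s2 → s6 → s2 → s3 → s1 → s2 → s6 → s2 → s2 → s2 → s6 → s3 → s2  → end s2, rejected

1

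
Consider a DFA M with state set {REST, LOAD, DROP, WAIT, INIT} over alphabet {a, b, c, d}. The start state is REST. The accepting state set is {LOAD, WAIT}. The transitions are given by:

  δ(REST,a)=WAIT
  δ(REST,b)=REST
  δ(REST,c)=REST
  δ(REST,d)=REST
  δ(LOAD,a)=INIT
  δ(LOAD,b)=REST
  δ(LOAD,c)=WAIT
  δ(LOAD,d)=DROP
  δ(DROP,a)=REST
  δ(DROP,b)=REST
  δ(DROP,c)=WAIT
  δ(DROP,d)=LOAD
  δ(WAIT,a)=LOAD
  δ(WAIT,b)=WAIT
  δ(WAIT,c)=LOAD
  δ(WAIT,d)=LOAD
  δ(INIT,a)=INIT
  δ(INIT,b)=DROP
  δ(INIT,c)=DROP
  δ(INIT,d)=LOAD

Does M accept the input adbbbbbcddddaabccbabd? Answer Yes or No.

Trace: REST -a-> WAIT -d-> LOAD -b-> REST -b-> REST -b-> REST -b-> REST -b-> REST -c-> REST -d-> REST -d-> REST -d-> REST -d-> REST -a-> WAIT -a-> LOAD -b-> REST -c-> REST -c-> REST -b-> REST -a-> WAIT -b-> WAIT -d-> LOAD
End state LOAD is accepting.

Yes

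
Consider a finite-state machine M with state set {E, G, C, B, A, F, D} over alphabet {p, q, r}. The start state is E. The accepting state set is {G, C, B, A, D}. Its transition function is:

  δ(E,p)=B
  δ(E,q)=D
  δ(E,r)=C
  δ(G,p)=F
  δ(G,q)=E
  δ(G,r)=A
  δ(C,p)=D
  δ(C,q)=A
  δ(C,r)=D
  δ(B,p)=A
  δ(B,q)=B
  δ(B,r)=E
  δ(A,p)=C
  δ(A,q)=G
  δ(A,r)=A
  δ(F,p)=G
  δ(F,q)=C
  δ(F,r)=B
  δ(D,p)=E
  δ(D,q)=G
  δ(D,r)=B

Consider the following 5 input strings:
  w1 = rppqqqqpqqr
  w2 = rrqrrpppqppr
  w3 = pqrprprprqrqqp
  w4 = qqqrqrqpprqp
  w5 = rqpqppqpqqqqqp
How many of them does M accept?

2

w1:
  start at E
  read 'r': E → C
  read 'p': C → D
  read 'p': D → E
  read 'q': E → D
  read 'q': D → G
  read 'q': G → E
  read 'q': E → D
  read 'p': D → E
  read 'q': E → D
  read 'q': D → G
  read 'r': G → A
  end A, accepted
w2:
  start at E
  read 'r': E → C
  read 'r': C → D
  read 'q': D → G
  read 'r': G → A
  read 'r': A → A
  read 'p': A → C
  read 'p': C → D
  read 'p': D → E
  read 'q': E → D
  read 'p': D → E
  read 'p': E → B
  read 'r': B → E
  end E, rejected
w3:
  start at E
  read 'p': E → B
  read 'q': B → B
  read 'r': B → E
  read 'p': E → B
  read 'r': B → E
  read 'p': E → B
  read 'r': B → E
  read 'p': E → B
  read 'r': B → E
  read 'q': E → D
  read 'r': D → B
  read 'q': B → B
  read 'q': B → B
  read 'p': B → A
  end A, accepted
w4:
  start at E
  read 'q': E → D
  read 'q': D → G
  read 'q': G → E
  read 'r': E → C
  read 'q': C → A
  read 'r': A → A
  read 'q': A → G
  read 'p': G → F
  read 'p': F → G
  read 'r': G → A
  read 'q': A → G
  read 'p': G → F
  end F, rejected
w5:
  start at E
  read 'r': E → C
  read 'q': C → A
  read 'p': A → C
  read 'q': C → A
  read 'p': A → C
  read 'p': C → D
  read 'q': D → G
  read 'p': G → F
  read 'q': F → C
  read 'q': C → A
  read 'q': A → G
  read 'q': G → E
  read 'q': E → D
  read 'p': D → E
  end E, rejected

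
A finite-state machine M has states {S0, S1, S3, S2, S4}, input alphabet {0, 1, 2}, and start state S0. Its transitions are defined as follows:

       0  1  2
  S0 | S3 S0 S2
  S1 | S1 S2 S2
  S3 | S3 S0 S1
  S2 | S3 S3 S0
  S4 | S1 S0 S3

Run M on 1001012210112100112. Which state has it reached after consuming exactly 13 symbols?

Trace: S0 -1-> S0 -0-> S3 -0-> S3 -1-> S0 -0-> S3 -1-> S0 -2-> S2 -2-> S0 -1-> S0 -0-> S3 -1-> S0 -1-> S0 -2-> S2
After 13 symbols: S2.

S2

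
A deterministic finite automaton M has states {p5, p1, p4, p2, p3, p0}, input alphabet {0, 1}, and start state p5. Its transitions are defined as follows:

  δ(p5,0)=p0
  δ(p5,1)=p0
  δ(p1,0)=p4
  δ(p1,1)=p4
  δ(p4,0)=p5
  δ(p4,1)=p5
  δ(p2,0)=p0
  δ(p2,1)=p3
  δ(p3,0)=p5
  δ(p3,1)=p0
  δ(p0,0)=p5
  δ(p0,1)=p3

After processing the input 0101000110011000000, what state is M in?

p0

Trace: p5 -0-> p0 -1-> p3 -0-> p5 -1-> p0 -0-> p5 -0-> p0 -0-> p5 -1-> p0 -1-> p3 -0-> p5 -0-> p0 -1-> p3 -1-> p0 -0-> p5 -0-> p0 -0-> p5 -0-> p0 -0-> p5 -0-> p0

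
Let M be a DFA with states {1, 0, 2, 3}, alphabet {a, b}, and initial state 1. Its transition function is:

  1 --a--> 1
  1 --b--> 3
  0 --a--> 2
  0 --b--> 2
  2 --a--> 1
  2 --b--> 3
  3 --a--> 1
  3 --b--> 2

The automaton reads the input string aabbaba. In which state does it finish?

1

start at 1
read 'a': 1 → 1
read 'a': 1 → 1
read 'b': 1 → 3
read 'b': 3 → 2
read 'a': 2 → 1
read 'b': 1 → 3
read 'a': 3 → 1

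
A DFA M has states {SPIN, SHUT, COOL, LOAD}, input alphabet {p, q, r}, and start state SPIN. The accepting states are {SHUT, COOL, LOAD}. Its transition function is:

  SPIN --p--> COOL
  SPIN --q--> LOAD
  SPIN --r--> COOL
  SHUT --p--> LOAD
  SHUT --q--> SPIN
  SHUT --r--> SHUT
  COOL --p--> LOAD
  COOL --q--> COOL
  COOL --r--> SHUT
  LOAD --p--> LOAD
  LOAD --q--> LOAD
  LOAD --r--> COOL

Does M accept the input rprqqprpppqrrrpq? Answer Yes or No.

Trace: SPIN -r-> COOL -p-> LOAD -r-> COOL -q-> COOL -q-> COOL -p-> LOAD -r-> COOL -p-> LOAD -p-> LOAD -p-> LOAD -q-> LOAD -r-> COOL -r-> SHUT -r-> SHUT -p-> LOAD -q-> LOAD
End state LOAD is accepting.

Yes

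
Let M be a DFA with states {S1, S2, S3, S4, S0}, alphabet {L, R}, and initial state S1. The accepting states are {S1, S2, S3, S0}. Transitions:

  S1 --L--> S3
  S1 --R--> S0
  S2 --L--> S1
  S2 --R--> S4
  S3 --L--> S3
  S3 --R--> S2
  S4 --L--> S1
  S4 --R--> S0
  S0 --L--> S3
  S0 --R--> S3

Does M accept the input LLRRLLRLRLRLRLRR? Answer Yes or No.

start at S1
read 'L': S1 → S3
read 'L': S3 → S3
read 'R': S3 → S2
read 'R': S2 → S4
read 'L': S4 → S1
read 'L': S1 → S3
read 'R': S3 → S2
read 'L': S2 → S1
read 'R': S1 → S0
read 'L': S0 → S3
read 'R': S3 → S2
read 'L': S2 → S1
read 'R': S1 → S0
read 'L': S0 → S3
read 'R': S3 → S2
read 'R': S2 → S4
End state S4 is not accepting.

No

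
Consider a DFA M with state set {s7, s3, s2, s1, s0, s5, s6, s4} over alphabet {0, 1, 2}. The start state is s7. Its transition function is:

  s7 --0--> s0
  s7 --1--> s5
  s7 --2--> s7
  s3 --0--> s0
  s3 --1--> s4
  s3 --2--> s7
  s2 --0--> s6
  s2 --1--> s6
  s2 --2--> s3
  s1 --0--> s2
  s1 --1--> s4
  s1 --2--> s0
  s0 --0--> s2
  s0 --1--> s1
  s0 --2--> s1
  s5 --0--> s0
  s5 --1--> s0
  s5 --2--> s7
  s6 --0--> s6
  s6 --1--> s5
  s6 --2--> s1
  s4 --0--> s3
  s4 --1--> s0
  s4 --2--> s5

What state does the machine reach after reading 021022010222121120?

s2

start at s7
read '0': s7 → s0
read '2': s0 → s1
read '1': s1 → s4
read '0': s4 → s3
read '2': s3 → s7
read '2': s7 → s7
read '0': s7 → s0
read '1': s0 → s1
read '0': s1 → s2
read '2': s2 → s3
read '2': s3 → s7
read '2': s7 → s7
read '1': s7 → s5
read '2': s5 → s7
read '1': s7 → s5
read '1': s5 → s0
read '2': s0 → s1
read '0': s1 → s2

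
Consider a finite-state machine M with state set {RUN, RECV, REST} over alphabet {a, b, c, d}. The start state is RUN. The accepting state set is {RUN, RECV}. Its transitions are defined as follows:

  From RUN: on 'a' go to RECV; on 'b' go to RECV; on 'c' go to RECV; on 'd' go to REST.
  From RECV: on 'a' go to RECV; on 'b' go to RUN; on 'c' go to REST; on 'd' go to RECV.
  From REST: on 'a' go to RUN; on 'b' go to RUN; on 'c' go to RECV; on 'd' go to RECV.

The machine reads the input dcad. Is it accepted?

Yes

start at RUN
read 'd': RUN → REST
read 'c': REST → RECV
read 'a': RECV → RECV
read 'd': RECV → RECV
End state RECV is accepting.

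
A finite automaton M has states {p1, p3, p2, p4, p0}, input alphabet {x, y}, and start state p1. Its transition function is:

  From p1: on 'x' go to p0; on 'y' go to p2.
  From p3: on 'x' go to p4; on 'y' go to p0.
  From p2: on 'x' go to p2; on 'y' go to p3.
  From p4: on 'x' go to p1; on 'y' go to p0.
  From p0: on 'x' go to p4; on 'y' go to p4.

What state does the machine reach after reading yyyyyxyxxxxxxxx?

p1

Trace: p1 -y-> p2 -y-> p3 -y-> p0 -y-> p4 -y-> p0 -x-> p4 -y-> p0 -x-> p4 -x-> p1 -x-> p0 -x-> p4 -x-> p1 -x-> p0 -x-> p4 -x-> p1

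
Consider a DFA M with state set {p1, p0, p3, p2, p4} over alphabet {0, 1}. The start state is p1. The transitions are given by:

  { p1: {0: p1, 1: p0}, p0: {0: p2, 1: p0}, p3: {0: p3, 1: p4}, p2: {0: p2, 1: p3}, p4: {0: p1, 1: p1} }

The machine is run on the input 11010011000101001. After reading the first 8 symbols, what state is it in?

p1

Trace: p1 -1-> p0 -1-> p0 -0-> p2 -1-> p3 -0-> p3 -0-> p3 -1-> p4 -1-> p1
After 8 symbols: p1.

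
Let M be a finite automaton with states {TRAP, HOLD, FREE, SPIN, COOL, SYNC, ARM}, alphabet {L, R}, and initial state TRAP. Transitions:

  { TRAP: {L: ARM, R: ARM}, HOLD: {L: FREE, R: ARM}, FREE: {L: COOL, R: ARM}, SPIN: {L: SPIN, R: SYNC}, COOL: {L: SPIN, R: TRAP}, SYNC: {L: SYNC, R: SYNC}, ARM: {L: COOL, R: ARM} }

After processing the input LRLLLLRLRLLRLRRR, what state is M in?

SYNC

Trace: TRAP -L-> ARM -R-> ARM -L-> COOL -L-> SPIN -L-> SPIN -L-> SPIN -R-> SYNC -L-> SYNC -R-> SYNC -L-> SYNC -L-> SYNC -R-> SYNC -L-> SYNC -R-> SYNC -R-> SYNC -R-> SYNC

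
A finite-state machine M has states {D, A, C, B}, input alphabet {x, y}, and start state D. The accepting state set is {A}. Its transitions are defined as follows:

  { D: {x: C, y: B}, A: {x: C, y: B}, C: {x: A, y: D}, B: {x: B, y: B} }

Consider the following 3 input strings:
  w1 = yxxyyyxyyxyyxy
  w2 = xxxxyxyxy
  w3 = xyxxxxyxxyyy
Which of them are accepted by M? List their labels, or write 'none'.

w1: D → B → B → B → B → B → B → B → B → B → B → B → B → B → B  → end B, rejected
w2: D → C → A → C → A → B → B → B → B → B  → end B, rejected
w3: D → C → D → C → A → C → A → B → B → B → B → B → B  → end B, rejected

none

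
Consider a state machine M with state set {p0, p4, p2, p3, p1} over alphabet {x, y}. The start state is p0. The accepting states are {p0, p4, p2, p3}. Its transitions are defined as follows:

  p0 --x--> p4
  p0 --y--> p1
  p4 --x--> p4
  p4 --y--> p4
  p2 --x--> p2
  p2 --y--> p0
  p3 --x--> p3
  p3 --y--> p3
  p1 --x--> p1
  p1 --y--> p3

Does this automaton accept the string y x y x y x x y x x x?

Yes

p0 → p1 → p1 → p3 → p3 → p3 → p3 → p3 → p3 → p3 → p3 → p3
End state p3 is accepting.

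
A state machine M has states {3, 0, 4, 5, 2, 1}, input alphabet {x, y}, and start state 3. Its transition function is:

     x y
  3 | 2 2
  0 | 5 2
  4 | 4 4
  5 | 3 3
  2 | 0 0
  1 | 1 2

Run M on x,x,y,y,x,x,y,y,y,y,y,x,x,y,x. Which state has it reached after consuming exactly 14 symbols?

3

Trace: 3 -x-> 2 -x-> 0 -y-> 2 -y-> 0 -x-> 5 -x-> 3 -y-> 2 -y-> 0 -y-> 2 -y-> 0 -y-> 2 -x-> 0 -x-> 5 -y-> 3
After 14 symbols: 3.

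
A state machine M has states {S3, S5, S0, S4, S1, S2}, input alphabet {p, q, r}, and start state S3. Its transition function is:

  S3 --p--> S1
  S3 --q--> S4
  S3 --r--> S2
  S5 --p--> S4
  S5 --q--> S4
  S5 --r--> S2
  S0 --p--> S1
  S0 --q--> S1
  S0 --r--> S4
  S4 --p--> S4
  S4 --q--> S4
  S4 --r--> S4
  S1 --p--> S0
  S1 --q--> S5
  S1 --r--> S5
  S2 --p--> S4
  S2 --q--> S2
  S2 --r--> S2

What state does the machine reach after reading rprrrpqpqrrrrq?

Trace: S3 -r-> S2 -p-> S4 -r-> S4 -r-> S4 -r-> S4 -p-> S4 -q-> S4 -p-> S4 -q-> S4 -r-> S4 -r-> S4 -r-> S4 -r-> S4 -q-> S4

S4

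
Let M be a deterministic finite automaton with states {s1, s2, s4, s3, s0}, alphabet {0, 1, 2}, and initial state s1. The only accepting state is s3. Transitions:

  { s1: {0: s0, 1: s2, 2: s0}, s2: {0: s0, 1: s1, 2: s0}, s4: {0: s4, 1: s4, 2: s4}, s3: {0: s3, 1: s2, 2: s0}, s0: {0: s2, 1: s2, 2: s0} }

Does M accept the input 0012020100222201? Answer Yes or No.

No

s1 → s0 → s2 → s1 → s0 → s2 → s0 → s2 → s1 → s0 → s2 → s0 → s0 → s0 → s0 → s2 → s1
End state s1 is not accepting.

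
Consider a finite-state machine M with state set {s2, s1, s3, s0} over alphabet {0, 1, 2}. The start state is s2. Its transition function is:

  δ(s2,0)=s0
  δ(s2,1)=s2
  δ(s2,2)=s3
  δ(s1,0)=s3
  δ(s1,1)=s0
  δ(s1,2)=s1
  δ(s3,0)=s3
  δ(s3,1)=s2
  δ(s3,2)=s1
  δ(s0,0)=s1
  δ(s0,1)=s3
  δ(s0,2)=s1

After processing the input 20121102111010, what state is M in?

start at s2
read '2': s2 → s3
read '0': s3 → s3
read '1': s3 → s2
read '2': s2 → s3
read '1': s3 → s2
read '1': s2 → s2
read '0': s2 → s0
read '2': s0 → s1
read '1': s1 → s0
read '1': s0 → s3
read '1': s3 → s2
read '0': s2 → s0
read '1': s0 → s3
read '0': s3 → s3

s3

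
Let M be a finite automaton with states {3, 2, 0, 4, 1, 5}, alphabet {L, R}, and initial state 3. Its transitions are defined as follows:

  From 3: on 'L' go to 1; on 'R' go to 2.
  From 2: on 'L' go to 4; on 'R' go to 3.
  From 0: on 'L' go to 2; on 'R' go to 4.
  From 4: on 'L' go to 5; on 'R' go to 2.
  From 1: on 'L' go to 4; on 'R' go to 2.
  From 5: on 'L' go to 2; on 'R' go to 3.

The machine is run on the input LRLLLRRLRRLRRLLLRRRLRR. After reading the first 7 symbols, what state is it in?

3 → 1 → 2 → 4 → 5 → 2 → 3 → 2
After 7 symbols: 2.

2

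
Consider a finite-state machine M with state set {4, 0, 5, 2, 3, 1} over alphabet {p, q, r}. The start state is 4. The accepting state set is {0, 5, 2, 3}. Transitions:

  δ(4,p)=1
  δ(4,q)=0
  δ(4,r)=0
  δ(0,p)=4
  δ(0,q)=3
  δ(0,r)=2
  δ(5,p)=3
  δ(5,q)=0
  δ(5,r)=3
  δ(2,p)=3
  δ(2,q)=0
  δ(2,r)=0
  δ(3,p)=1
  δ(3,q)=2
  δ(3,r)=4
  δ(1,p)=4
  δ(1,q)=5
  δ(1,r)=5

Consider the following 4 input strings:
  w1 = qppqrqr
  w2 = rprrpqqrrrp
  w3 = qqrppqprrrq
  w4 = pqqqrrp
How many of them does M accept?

w1: Trace: 4 -q-> 0 -p-> 4 -p-> 1 -q-> 5 -r-> 3 -q-> 2 -r-> 0  → end 0, accepted
w2: Trace: 4 -r-> 0 -p-> 4 -r-> 0 -r-> 2 -p-> 3 -q-> 2 -q-> 0 -r-> 2 -r-> 0 -r-> 2 -p-> 3  → end 3, accepted
w3: Trace: 4 -q-> 0 -q-> 3 -r-> 4 -p-> 1 -p-> 4 -q-> 0 -p-> 4 -r-> 0 -r-> 2 -r-> 0 -q-> 3  → end 3, accepted
w4: Trace: 4 -p-> 1 -q-> 5 -q-> 0 -q-> 3 -r-> 4 -r-> 0 -p-> 4  → end 4, rejected

3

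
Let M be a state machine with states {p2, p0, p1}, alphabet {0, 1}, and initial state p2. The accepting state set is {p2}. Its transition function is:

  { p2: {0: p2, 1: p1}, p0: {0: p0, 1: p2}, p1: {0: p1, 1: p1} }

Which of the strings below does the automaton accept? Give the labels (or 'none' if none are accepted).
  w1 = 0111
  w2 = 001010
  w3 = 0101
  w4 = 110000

w1: Trace: p2 -0-> p2 -1-> p1 -1-> p1 -1-> p1  → end p1, rejected
w2: Trace: p2 -0-> p2 -0-> p2 -1-> p1 -0-> p1 -1-> p1 -0-> p1  → end p1, rejected
w3: Trace: p2 -0-> p2 -1-> p1 -0-> p1 -1-> p1  → end p1, rejected
w4: Trace: p2 -1-> p1 -1-> p1 -0-> p1 -0-> p1 -0-> p1 -0-> p1  → end p1, rejected

none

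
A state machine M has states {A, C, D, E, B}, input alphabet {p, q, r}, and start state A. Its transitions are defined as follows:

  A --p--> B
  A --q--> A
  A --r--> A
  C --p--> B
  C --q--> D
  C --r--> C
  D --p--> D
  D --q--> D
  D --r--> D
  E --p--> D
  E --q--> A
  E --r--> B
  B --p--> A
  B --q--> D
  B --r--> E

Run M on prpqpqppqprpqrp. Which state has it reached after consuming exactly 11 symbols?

D

start at A
read 'p': A → B
read 'r': B → E
read 'p': E → D
read 'q': D → D
read 'p': D → D
read 'q': D → D
read 'p': D → D
read 'p': D → D
read 'q': D → D
read 'p': D → D
read 'r': D → D
After 11 symbols: D.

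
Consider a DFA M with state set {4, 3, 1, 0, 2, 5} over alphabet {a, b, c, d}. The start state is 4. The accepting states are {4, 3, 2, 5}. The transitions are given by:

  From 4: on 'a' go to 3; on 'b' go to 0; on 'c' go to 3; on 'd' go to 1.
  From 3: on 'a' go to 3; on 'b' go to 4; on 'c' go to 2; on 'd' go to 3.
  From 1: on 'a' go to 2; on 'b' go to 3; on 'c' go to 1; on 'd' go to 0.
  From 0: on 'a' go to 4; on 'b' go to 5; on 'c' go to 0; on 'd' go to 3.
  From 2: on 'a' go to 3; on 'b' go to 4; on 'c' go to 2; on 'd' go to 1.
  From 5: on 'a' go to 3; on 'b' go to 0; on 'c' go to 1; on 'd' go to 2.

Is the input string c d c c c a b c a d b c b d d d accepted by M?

Yes

4 → 3 → 3 → 2 → 2 → 2 → 3 → 4 → 3 → 3 → 3 → 4 → 3 → 4 → 1 → 0 → 3
End state 3 is accepting.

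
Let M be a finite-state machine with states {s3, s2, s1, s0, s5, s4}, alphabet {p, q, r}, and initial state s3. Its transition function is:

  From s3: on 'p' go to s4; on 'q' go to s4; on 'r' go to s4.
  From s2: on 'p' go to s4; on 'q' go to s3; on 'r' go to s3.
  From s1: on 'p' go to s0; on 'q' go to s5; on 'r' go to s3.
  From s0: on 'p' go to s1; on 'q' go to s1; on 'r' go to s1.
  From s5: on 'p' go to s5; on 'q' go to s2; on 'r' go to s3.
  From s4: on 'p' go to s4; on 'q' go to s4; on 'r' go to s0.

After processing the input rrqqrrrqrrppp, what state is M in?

start at s3
read 'r': s3 → s4
read 'r': s4 → s0
read 'q': s0 → s1
read 'q': s1 → s5
read 'r': s5 → s3
read 'r': s3 → s4
read 'r': s4 → s0
read 'q': s0 → s1
read 'r': s1 → s3
read 'r': s3 → s4
read 'p': s4 → s4
read 'p': s4 → s4
read 'p': s4 → s4

s4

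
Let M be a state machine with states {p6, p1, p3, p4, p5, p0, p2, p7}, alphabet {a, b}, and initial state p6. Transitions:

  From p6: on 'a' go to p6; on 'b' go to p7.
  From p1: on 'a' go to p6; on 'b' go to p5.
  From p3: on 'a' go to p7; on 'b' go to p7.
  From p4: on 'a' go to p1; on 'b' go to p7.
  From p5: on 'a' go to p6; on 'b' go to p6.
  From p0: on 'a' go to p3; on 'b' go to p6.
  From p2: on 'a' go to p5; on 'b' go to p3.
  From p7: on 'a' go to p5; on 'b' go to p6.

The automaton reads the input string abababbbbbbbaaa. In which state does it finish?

p6

start at p6
read 'a': p6 → p6
read 'b': p6 → p7
read 'a': p7 → p5
read 'b': p5 → p6
read 'a': p6 → p6
read 'b': p6 → p7
read 'b': p7 → p6
read 'b': p6 → p7
read 'b': p7 → p6
read 'b': p6 → p7
read 'b': p7 → p6
read 'b': p6 → p7
read 'a': p7 → p5
read 'a': p5 → p6
read 'a': p6 → p6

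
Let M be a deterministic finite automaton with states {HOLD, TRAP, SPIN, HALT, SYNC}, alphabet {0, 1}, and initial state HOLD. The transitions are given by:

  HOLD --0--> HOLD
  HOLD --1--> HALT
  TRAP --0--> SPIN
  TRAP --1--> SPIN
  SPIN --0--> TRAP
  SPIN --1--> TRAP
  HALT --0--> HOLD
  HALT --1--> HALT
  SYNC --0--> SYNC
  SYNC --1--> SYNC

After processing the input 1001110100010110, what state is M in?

HOLD

HOLD → HALT → HOLD → HOLD → HALT → HALT → HALT → HOLD → HALT → HOLD → HOLD → HOLD → HALT → HOLD → HALT → HALT → HOLD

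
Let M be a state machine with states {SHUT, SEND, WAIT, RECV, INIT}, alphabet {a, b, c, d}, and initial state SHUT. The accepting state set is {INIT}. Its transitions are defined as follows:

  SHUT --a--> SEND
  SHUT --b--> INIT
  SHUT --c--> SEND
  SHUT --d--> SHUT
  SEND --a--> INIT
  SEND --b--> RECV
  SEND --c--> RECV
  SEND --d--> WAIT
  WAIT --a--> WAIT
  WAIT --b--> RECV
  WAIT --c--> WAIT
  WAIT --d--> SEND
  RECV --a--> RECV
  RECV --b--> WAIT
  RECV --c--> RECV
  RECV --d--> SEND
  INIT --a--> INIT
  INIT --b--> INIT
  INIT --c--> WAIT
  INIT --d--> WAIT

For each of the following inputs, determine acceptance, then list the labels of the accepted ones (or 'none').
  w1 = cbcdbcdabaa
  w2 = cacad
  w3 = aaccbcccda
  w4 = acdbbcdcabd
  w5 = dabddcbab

w1, w3

w1: SHUT → SEND → RECV → RECV → SEND → RECV → RECV → SEND → INIT → INIT → INIT → INIT  → end INIT, accepted
w2: SHUT → SEND → INIT → WAIT → WAIT → SEND  → end SEND, rejected
w3: SHUT → SEND → INIT → WAIT → WAIT → RECV → RECV → RECV → RECV → SEND → INIT  → end INIT, accepted
w4: SHUT → SEND → RECV → SEND → RECV → WAIT → WAIT → SEND → RECV → RECV → WAIT → SEND  → end SEND, rejected
w5: SHUT → SHUT → SEND → RECV → SEND → WAIT → WAIT → RECV → RECV → WAIT  → end WAIT, rejected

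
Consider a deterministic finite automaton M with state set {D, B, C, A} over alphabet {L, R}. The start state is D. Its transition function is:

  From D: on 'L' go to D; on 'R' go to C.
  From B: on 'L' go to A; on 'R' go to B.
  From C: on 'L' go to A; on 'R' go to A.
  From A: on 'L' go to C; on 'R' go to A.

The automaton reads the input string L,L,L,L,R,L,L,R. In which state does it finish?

A

start at D
read 'L': D → D
read 'L': D → D
read 'L': D → D
read 'L': D → D
read 'R': D → C
read 'L': C → A
read 'L': A → C
read 'R': C → A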